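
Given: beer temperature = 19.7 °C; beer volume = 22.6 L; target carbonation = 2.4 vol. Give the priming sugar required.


residual = 14.695·(0.01821 + 0.09011·e^(−0.04·T));  sugar = (target − residual)·4.0·V
residual = 14.695·(0.01821 + 0.09011·e^(−0.04·19.7)) = 0.8698
sugar = (2.4 − 0.8698)·4.0·22.6

138.3332 g


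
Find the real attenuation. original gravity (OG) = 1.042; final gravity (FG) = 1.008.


AA = (OG−FG)/(OG−1)·100;  RA = AA·0.8192
AA = (1.042 − 1.008)/(1.042 − 1)·100 = 80.9524
RA = 80.9524·0.8192

66.3162 %


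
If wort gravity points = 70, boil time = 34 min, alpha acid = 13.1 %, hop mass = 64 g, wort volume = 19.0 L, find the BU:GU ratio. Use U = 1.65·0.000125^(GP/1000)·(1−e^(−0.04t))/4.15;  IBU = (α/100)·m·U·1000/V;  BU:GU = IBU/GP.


U = 1.65·0.000125^(70/1000)·(1−e^(−0.04·34))/4.15 = 0.1575
IBU = (13.1/100)·64·0.1575·1000/19.0 = 69.5191
BU:GU = 69.5191/70

0.9931


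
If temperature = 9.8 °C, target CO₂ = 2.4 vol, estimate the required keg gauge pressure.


psi = vols/(0.01821 + 0.09011·e^(−0.04·T)) − 14.695
psi = 2.4/(0.01821 + 0.09011·e^(−0.04·9.8)) − 14.695

15.6472 psi


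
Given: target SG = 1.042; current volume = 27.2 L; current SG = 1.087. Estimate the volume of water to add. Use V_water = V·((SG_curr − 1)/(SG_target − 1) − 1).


V_water = 27.2·((1.087 − 1)/(1.042 − 1) − 1)

29.1429 L


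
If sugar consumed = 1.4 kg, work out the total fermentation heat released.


Q = m_sugar · 590 kJ/kg
Q = 1.4 · 590

826.0000 kJ


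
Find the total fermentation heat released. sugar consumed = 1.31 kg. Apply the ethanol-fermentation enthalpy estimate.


Q = m_sugar · 590 kJ/kg
Q = 1.31 · 590

772.9000 kJ


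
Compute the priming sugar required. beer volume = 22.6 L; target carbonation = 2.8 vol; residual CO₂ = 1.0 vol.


sugar = (target − residual)·4.0·V
sugar = (2.8 − 1.0)·4.0·22.6

162.7200 g


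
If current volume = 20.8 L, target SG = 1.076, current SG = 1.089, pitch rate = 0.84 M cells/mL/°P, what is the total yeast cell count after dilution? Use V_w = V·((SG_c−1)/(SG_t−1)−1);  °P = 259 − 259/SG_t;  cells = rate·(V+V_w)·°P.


V_w = 20.8·((1.089−1)/(1.076−1)−1) = 3.5579
V_final = 20.8 + 3.5579 = 24.3579
°P = 259 − 259/1.076 = 18.2937
cells = 0.84·24.3579·18.2937

374.3003 billion cells


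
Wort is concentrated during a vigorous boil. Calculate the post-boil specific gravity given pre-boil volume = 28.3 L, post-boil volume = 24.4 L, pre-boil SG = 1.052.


SG_post = 1 + (SG_pre − 1)·V_pre/V_post
pts_pre = (1.052 − 1)·1000 = 52.0000
pts_post = 52.0000·28.3/24.4 = 60.3115
SG_post = 1 + 60.3115/1000

1.0603


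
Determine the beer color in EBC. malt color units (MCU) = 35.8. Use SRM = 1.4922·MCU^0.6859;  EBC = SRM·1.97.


SRM = 1.4922·35.8^0.6859 = 17.3634
EBC = 17.3634·1.97

34.2059 EBC


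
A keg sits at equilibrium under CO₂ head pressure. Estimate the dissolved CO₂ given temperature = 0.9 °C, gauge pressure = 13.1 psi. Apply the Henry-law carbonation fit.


vols = (P + 14.695)·(0.01821 + 0.09011·e^(−0.04·T))
vols = (13.1 + 14.695)·(0.01821 + 0.09011·e^(−0.04·0.9))

2.9222 volumes


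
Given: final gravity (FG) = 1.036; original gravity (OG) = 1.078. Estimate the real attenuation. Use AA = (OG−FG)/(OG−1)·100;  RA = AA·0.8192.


AA = (1.078 − 1.036)/(1.078 − 1)·100 = 53.8462
RA = 53.8462·0.8192

44.1108 %


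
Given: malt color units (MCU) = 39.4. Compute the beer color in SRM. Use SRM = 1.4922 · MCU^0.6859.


SRM = 1.4922 · 39.4^0.6859

18.5429 SRM


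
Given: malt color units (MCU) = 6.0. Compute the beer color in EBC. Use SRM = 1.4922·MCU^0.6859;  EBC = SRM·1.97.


SRM = 1.4922·6.0^0.6859 = 5.0999
EBC = 5.0999·1.97

10.0468 EBC


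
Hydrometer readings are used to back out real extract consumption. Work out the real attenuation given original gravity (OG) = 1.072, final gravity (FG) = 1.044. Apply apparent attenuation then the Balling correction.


AA = (OG−FG)/(OG−1)·100;  RA = AA·0.8192
AA = (1.072 − 1.044)/(1.072 − 1)·100 = 38.8889
RA = 38.8889·0.8192

31.8578 %


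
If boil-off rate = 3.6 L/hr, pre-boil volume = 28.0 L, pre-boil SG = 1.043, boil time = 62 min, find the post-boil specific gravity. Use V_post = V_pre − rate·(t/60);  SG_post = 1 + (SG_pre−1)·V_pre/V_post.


V_post = 28.0 − 3.6·(62/60) = 24.2800
SG_post = 1 + (1.043 − 1)·28.0/24.2800

1.0496


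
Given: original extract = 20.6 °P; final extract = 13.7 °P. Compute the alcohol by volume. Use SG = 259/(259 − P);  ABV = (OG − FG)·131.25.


OG = 259/(259 − 20.6) = 1.0864
FG = 259/(259 − 13.7) = 1.0558
ABV = (1.0864 − 1.0558)·131.25

4.0109 % ABV


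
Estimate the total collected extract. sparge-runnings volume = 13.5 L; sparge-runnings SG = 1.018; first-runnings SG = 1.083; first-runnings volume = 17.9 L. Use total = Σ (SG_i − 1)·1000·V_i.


first = (1.083 − 1)·1000·17.9 = 1485.7000
sparge = (1.018 − 1)·1000·13.5 = 243.0000
total = 1485.7000 + 243.0000

1728.7000 gravity·L


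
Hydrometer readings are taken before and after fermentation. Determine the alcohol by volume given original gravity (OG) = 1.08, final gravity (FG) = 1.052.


ABV = (OG − FG) · 131.25
ABV = (1.08 − 1.052) · 131.25

3.6750 % ABV


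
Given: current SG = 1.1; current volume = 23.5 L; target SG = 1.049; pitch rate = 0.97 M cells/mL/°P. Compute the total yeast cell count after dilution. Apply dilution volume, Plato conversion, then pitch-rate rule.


V_w = V·((SG_c−1)/(SG_t−1)−1);  °P = 259 − 259/SG_t;  cells = rate·(V+V_w)·°P
V_w = 23.5·((1.1−1)/(1.049−1)−1) = 24.4592
V_final = 23.5 + 24.4592 = 47.9592
°P = 259 − 259/1.049 = 12.0982
cells = 0.97·47.9592·12.0982

562.8127 billion cells


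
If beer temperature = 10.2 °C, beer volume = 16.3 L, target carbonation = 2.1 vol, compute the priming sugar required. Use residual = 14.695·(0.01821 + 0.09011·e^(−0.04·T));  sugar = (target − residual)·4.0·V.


residual = 14.695·(0.01821 + 0.09011·e^(−0.04·10.2)) = 1.1481
sugar = (2.1 − 1.1481)·4.0·16.3

62.0614 g


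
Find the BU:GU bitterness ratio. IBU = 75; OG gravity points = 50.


BU:GU = IBU / OG_points
BU:GU = 75 / 50

1.5000


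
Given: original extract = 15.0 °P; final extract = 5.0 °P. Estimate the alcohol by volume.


SG = 259/(259 − P);  ABV = (OG − FG)·131.25
OG = 259/(259 − 15.0) = 1.0615
FG = 259/(259 − 5.0) = 1.0197
ABV = (1.0615 − 1.0197)·131.25

5.4850 % ABV


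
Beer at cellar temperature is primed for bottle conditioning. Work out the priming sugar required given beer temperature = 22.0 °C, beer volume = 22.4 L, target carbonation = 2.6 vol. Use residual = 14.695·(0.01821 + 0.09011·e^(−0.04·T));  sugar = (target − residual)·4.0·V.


residual = 14.695·(0.01821 + 0.09011·e^(−0.04·22.0)) = 0.8168
sugar = (2.6 − 0.8168)·4.0·22.4

159.7714 g


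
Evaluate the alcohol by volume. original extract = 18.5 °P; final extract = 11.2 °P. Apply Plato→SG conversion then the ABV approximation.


SG = 259/(259 − P);  ABV = (OG − FG)·131.25
OG = 259/(259 − 18.5) = 1.0769
FG = 259/(259 − 11.2) = 1.0452
ABV = (1.0769 − 1.0452)·131.25

4.1640 % ABV


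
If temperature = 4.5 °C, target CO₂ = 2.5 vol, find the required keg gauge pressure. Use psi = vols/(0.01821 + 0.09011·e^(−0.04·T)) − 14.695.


psi = 2.5/(0.01821 + 0.09011·e^(−0.04·4.5)) − 14.695

12.0498 psi


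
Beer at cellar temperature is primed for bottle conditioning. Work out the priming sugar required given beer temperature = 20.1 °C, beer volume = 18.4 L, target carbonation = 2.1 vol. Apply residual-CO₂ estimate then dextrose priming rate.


residual = 14.695·(0.01821 + 0.09011·e^(−0.04·T));  sugar = (target − residual)·4.0·V
residual = 14.695·(0.01821 + 0.09011·e^(−0.04·20.1)) = 0.8602
sugar = (2.1 − 0.8602)·4.0·18.4

91.2488 g


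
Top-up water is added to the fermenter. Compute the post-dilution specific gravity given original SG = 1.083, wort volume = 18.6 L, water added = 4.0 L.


SG_new = 1 + (SG_old − 1)·V_old/(V_old + V_water)
pts = (1.083 − 1)·1000·18.6/(18.6 + 4.0) = 68.3097
SG_new = 1 + 68.3097/1000

1.0683


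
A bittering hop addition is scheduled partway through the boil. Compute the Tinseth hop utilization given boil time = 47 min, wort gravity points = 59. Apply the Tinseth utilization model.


U = 1.65·0.000125^(GP/1000) · (1 − e^(−0.04·t))/4.15
bigness = 1.65·0.000125^(59/1000) = 0.9710
boil_factor = (1 − e^(−0.04·47))/4.15 = 0.2042
U = 0.9710 · 0.2042

0.1983


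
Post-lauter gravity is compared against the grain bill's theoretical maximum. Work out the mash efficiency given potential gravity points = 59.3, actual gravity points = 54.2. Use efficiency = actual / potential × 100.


efficiency = 54.2 / 59.3 × 100

91.3997 %


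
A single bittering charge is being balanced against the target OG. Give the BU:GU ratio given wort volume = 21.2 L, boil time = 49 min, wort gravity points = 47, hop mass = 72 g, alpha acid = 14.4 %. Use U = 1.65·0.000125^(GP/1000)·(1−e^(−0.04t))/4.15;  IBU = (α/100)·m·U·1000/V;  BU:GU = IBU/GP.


U = 1.65·0.000125^(47/1000)·(1−e^(−0.04·49))/4.15 = 0.2239
IBU = (14.4/100)·72·0.2239·1000/21.2 = 109.5001
BU:GU = 109.5001/47

2.3298


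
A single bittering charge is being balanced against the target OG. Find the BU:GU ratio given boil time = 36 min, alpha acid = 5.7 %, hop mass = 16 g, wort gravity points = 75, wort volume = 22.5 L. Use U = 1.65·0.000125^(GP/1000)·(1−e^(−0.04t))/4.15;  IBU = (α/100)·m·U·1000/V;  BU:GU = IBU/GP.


U = 1.65·0.000125^(75/1000)·(1−e^(−0.04·36))/4.15 = 0.1546
IBU = (5.7/100)·16·0.1546·1000/22.5 = 6.2673
BU:GU = 6.2673/75

0.0836


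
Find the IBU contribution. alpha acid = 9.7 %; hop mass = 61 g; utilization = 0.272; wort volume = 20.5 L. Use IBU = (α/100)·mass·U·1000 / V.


IBU = (9.7/100)·61·0.272·1000 / 20.5

78.5085 IBU


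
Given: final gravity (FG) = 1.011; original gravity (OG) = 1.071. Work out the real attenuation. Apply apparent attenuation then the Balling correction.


AA = (OG−FG)/(OG−1)·100;  RA = AA·0.8192
AA = (1.071 − 1.011)/(1.071 − 1)·100 = 84.5070
RA = 84.5070·0.8192

69.2282 %


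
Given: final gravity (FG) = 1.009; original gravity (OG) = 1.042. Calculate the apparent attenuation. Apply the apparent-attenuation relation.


AA = (OG − FG)/(OG − 1) · 100
AA = (1.042 − 1.009)/(1.042 − 1) · 100

78.5714 %


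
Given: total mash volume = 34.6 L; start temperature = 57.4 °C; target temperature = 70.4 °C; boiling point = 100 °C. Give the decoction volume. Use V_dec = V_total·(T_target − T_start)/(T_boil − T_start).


V_dec = 34.6·(70.4 − 57.4)/(100 − 57.4)

10.5587 L


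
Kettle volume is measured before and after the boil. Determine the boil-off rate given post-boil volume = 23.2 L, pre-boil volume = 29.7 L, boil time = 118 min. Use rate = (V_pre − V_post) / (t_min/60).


rate = (29.7 − 23.2) / (118/60)

3.3051 L/hr


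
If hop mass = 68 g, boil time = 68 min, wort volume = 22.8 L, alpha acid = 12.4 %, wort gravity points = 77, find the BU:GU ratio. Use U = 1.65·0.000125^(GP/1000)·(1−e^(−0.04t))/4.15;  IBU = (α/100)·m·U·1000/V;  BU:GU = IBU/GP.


U = 1.65·0.000125^(77/1000)·(1−e^(−0.04·68))/4.15 = 0.1859
IBU = (12.4/100)·68·0.1859·1000/22.8 = 68.7541
BU:GU = 68.7541/77

0.8929


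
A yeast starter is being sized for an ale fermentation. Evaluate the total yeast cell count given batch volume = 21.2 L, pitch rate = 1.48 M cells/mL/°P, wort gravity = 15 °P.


cells (billions) = rate · V_L · °P
cells = 1.48 · 21.2 · 15

470.6400 billion cells


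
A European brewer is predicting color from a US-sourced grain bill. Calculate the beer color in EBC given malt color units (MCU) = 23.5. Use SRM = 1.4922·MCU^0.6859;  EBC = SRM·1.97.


SRM = 1.4922·23.5^0.6859 = 13.0090
EBC = 13.0090·1.97

25.6276 EBC


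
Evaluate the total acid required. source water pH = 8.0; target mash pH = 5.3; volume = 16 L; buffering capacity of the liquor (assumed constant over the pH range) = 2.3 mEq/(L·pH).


acid = buffering capacity · (pH_source − pH_target) · V
acid = 2.3 · (8.0 − 5.3) · 16

99.3600 mEq


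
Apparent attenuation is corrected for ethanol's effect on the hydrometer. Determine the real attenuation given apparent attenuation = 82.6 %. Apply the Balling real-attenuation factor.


RA = AA · 0.8192
RA = 82.6 · 0.8192

67.6659 %


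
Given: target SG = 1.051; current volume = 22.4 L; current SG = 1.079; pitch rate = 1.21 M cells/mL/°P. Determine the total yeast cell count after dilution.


V_w = V·((SG_c−1)/(SG_t−1)−1);  °P = 259 − 259/SG_t;  cells = rate·(V+V_w)·°P
V_w = 22.4·((1.079−1)/(1.051−1)−1) = 12.2980
V_final = 22.4 + 12.2980 = 34.6980
°P = 259 − 259/1.051 = 12.5680
cells = 1.21·34.6980·12.5680

527.6641 billion cells


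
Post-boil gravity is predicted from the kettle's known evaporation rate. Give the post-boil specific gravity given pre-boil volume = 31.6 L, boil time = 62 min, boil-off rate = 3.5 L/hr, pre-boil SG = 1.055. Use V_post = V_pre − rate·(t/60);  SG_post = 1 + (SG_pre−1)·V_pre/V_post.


V_post = 31.6 − 3.5·(62/60) = 27.9833
SG_post = 1 + (1.055 − 1)·31.6/27.9833

1.0621


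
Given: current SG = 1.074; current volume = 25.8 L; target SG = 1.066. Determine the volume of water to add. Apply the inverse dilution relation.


V_water = V·((SG_curr − 1)/(SG_target − 1) − 1)
V_water = 25.8·((1.074 − 1)/(1.066 − 1) − 1)

3.1273 L


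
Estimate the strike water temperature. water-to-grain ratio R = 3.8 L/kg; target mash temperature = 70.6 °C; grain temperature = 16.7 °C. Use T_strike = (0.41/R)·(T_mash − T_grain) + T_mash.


T_strike = (0.41/3.8)·(70.6 − 16.7) + 70.6

76.4155 °C


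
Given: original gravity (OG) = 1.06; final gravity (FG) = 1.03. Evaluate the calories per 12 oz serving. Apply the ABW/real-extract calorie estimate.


ABW = (OG−FG)·131.25·0.79/FG;  °P = 259 − 259/SG (for OG→OE and FG→AE);  RE = 0.1808·OE + 0.8192·AE;  Cal = (6.9·ABW + 4·(RE−0.1))·FG·3.55
ABW = (1.06 − 1.03)·131.25·0.79/1.03 = 3.0200
OE = 259 − 259/1.06 = 14.6604 °P
AE = 259 − 259/1.03 = 7.5437 °P
RE = 0.1808·14.6604 + 0.8192·7.5437 = 8.8304 °P
Cal = (6.9·3.0200 + 4·(8.8304−0.1))·1.03·3.55

203.8854 kcal


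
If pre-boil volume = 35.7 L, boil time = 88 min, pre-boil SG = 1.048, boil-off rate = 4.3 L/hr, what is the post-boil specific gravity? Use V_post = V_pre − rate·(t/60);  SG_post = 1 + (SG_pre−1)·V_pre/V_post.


V_post = 35.7 − 4.3·(88/60) = 29.3933
SG_post = 1 + (1.048 − 1)·35.7/29.3933

1.0583


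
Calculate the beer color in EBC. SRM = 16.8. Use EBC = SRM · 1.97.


EBC = 16.8 · 1.97

33.0960 EBC


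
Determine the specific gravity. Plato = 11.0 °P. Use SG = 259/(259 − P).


SG = 259/(259 − 11.0)

1.0444


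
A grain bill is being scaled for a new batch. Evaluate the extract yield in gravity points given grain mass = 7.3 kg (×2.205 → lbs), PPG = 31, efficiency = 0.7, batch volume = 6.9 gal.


points = lbs × PPG × eff / vol
lbs = 7.3 × 2.205 = 16.0965
points = 16.0965 × 31 × 0.7 / 6.9

50.6223 points


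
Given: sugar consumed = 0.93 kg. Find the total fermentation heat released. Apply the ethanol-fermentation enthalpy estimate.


Q = m_sugar · 590 kJ/kg
Q = 0.93 · 590

548.7000 kJ


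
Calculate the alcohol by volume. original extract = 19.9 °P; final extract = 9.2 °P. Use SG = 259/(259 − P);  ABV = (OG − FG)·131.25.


OG = 259/(259 − 19.9) = 1.0832
FG = 259/(259 − 9.2) = 1.0368
ABV = (1.0832 − 1.0368)·131.25

6.0899 % ABV


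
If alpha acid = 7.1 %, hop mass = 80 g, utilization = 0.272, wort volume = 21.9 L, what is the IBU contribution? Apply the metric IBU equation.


IBU = (α/100)·mass·U·1000 / V
IBU = (7.1/100)·80·0.272·1000 / 21.9

70.5461 IBU


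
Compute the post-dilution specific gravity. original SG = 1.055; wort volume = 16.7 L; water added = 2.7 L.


SG_new = 1 + (SG_old − 1)·V_old/(V_old + V_water)
pts = (1.055 − 1)·1000·16.7/(16.7 + 2.7) = 47.3454
SG_new = 1 + 47.3454/1000

1.0473


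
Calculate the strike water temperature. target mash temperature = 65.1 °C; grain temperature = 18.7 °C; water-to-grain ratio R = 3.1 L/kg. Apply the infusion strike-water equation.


T_strike = (0.41/R)·(T_mash − T_grain) + T_mash
T_strike = (0.41/3.1)·(65.1 − 18.7) + 65.1

71.2368 °C


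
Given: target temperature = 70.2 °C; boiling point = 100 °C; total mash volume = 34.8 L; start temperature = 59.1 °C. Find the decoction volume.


V_dec = V_total·(T_target − T_start)/(T_boil − T_start)
V_dec = 34.8·(70.2 − 59.1)/(100 − 59.1)

9.4445 L


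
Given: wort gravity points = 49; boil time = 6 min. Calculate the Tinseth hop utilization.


U = 1.65·0.000125^(GP/1000) · (1 − e^(−0.04·t))/4.15
bigness = 1.65·0.000125^(49/1000) = 1.0623
boil_factor = (1 − e^(−0.04·6))/4.15 = 0.0514
U = 1.0623 · 0.0514

0.0546


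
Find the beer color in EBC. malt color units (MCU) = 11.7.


SRM = 1.4922·MCU^0.6859;  EBC = SRM·1.97
SRM = 1.4922·11.7^0.6859 = 8.0630
EBC = 8.0630·1.97

15.8841 EBC


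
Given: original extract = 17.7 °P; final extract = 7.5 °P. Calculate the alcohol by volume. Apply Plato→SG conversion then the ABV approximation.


SG = 259/(259 − P);  ABV = (OG − FG)·131.25
OG = 259/(259 − 17.7) = 1.0734
FG = 259/(259 − 7.5) = 1.0298
ABV = (1.0734 − 1.0298)·131.25

5.7135 % ABV


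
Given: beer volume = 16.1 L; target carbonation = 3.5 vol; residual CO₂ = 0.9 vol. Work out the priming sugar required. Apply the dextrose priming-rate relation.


sugar = (target − residual)·4.0·V
sugar = (3.5 − 0.9)·4.0·16.1

167.4400 g


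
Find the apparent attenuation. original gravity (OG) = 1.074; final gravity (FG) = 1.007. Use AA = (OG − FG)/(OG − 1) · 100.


AA = (1.074 − 1.007)/(1.074 − 1) · 100

90.5405 %


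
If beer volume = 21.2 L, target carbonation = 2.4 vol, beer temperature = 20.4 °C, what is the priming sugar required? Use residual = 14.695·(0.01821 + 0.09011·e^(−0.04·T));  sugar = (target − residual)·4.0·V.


residual = 14.695·(0.01821 + 0.09011·e^(−0.04·20.4)) = 0.8531
sugar = (2.4 − 0.8531)·4.0·21.2

131.1739 g


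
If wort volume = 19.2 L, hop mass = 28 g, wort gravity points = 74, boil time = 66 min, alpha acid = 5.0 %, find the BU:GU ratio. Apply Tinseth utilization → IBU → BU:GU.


U = 1.65·0.000125^(GP/1000)·(1−e^(−0.04t))/4.15;  IBU = (α/100)·m·U·1000/V;  BU:GU = IBU/GP
U = 1.65·0.000125^(74/1000)·(1−e^(−0.04·66))/4.15 = 0.1899
IBU = (5.0/100)·28·0.1899·1000/19.2 = 13.8446
BU:GU = 13.8446/74

0.1871


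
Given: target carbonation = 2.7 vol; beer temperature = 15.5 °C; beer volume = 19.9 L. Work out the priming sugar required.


residual = 14.695·(0.01821 + 0.09011·e^(−0.04·T));  sugar = (target − residual)·4.0·V
residual = 14.695·(0.01821 + 0.09011·e^(−0.04·15.5)) = 0.9799
sugar = (2.7 − 0.9799)·4.0·19.9

136.9181 g


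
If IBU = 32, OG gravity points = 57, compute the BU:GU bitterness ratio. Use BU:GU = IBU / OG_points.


BU:GU = 32 / 57

0.5614


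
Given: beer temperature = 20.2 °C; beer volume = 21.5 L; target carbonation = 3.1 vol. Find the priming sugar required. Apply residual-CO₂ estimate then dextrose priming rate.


residual = 14.695·(0.01821 + 0.09011·e^(−0.04·T));  sugar = (target − residual)·4.0·V
residual = 14.695·(0.01821 + 0.09011·e^(−0.04·20.2)) = 0.8578
sugar = (3.1 − 0.8578)·4.0·21.5

192.8256 g


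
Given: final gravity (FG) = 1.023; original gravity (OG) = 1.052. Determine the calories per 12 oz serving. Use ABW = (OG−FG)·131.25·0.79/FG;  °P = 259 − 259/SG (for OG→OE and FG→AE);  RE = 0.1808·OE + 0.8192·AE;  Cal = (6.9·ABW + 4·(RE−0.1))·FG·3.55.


ABW = (1.052 − 1.023)·131.25·0.79/1.023 = 2.9393
OE = 259 − 259/1.052 = 12.8023 °P
AE = 259 − 259/1.023 = 5.8231 °P
RE = 0.1808·12.8023 + 0.8192·5.8231 = 7.0849 °P
Cal = (6.9·2.9393 + 4·(7.0849−0.1))·1.023·3.55

175.1219 kcal


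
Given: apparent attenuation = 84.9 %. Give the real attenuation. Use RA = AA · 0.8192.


RA = 84.9 · 0.8192

69.5501 %


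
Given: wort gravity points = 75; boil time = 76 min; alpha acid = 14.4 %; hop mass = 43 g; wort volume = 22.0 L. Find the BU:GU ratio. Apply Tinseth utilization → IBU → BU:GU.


U = 1.65·0.000125^(GP/1000)·(1−e^(−0.04t))/4.15;  IBU = (α/100)·m·U·1000/V;  BU:GU = IBU/GP
U = 1.65·0.000125^(75/1000)·(1−e^(−0.04·76))/4.15 = 0.1929
IBU = (14.4/100)·43·0.1929·1000/22.0 = 54.3031
BU:GU = 54.3031/75

0.7240


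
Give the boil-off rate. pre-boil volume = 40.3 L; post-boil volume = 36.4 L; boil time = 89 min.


rate = (V_pre − V_post) / (t_min/60)
rate = (40.3 − 36.4) / (89/60)

2.6292 L/hr


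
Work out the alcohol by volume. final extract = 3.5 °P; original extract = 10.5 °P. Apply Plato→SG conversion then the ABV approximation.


SG = 259/(259 − P);  ABV = (OG − FG)·131.25
OG = 259/(259 − 10.5) = 1.0423
FG = 259/(259 − 3.5) = 1.0137
ABV = (1.0423 − 1.0137)·131.25

3.7478 % ABV


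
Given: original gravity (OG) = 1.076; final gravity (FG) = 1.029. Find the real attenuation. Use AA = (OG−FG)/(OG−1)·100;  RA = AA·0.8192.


AA = (1.076 − 1.029)/(1.076 − 1)·100 = 61.8421
RA = 61.8421·0.8192

50.6611 %


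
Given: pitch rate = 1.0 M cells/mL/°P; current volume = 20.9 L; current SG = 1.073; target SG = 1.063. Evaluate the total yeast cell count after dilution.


V_w = V·((SG_c−1)/(SG_t−1)−1);  °P = 259 − 259/SG_t;  cells = rate·(V+V_w)·°P
V_w = 20.9·((1.073−1)/(1.063−1)−1) = 3.3175
V_final = 20.9 + 3.3175 = 24.2175
°P = 259 − 259/1.063 = 15.3500
cells = 1.0·24.2175·15.3500

371.7369 billion cells


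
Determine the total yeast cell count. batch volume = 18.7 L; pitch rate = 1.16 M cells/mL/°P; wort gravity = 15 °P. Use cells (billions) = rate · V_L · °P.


cells = 1.16 · 18.7 · 15

325.3800 billion cells


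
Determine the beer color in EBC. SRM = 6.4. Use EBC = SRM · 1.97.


EBC = 6.4 · 1.97

12.6080 EBC


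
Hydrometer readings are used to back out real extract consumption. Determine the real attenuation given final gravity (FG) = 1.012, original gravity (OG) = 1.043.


AA = (OG−FG)/(OG−1)·100;  RA = AA·0.8192
AA = (1.043 − 1.012)/(1.043 − 1)·100 = 72.0930
RA = 72.0930·0.8192

59.0586 %


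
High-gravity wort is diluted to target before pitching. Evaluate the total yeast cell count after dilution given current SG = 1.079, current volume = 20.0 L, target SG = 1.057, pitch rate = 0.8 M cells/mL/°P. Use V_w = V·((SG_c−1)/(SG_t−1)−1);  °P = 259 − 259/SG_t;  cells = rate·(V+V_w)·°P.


V_w = 20.0·((1.079−1)/(1.057−1)−1) = 7.7193
V_final = 20.0 + 7.7193 = 27.7193
°P = 259 − 259/1.057 = 13.9669
cells = 0.8·27.7193·13.9669

309.7219 billion cells


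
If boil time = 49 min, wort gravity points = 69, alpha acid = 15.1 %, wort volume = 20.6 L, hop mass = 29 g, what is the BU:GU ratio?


U = 1.65·0.000125^(GP/1000)·(1−e^(−0.04t))/4.15;  IBU = (α/100)·m·U·1000/V;  BU:GU = IBU/GP
U = 1.65·0.000125^(69/1000)·(1−e^(−0.04·49))/4.15 = 0.1837
IBU = (15.1/100)·29·0.1837·1000/20.6 = 39.0567
BU:GU = 39.0567/69

0.5660


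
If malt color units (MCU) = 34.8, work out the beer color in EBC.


SRM = 1.4922·MCU^0.6859;  EBC = SRM·1.97
SRM = 1.4922·34.8^0.6859 = 17.0293
EBC = 17.0293·1.97

33.5477 EBC


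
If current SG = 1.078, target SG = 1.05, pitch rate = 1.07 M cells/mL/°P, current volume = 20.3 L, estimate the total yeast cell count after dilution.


V_w = V·((SG_c−1)/(SG_t−1)−1);  °P = 259 − 259/SG_t;  cells = rate·(V+V_w)·°P
V_w = 20.3·((1.078−1)/(1.05−1)−1) = 11.3680
V_final = 20.3 + 11.3680 = 31.6680
°P = 259 − 259/1.05 = 12.3333
cells = 1.07·31.6680·12.3333

417.9120 billion cells


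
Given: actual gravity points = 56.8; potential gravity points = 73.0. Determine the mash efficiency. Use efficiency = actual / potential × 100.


efficiency = 56.8 / 73.0 × 100

77.8082 %


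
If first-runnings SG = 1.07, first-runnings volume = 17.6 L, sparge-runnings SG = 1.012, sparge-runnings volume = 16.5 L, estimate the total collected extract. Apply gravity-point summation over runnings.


total = Σ (SG_i − 1)·1000·V_i
first = (1.07 − 1)·1000·17.6 = 1232.0000
sparge = (1.012 − 1)·1000·16.5 = 198.0000
total = 1232.0000 + 198.0000

1430.0000 gravity·L


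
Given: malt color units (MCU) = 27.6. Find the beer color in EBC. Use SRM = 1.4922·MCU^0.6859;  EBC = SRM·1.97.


SRM = 1.4922·27.6^0.6859 = 14.5260
EBC = 14.5260·1.97

28.6163 EBC


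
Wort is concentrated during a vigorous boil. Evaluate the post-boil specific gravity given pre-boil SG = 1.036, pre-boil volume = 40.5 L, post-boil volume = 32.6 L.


SG_post = 1 + (SG_pre − 1)·V_pre/V_post
pts_pre = (1.036 − 1)·1000 = 36.0000
pts_post = 36.0000·40.5/32.6 = 44.7239
SG_post = 1 + 44.7239/1000

1.0447


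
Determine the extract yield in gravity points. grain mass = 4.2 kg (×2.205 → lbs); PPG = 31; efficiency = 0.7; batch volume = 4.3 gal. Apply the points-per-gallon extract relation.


points = lbs × PPG × eff / vol
lbs = 4.2 × 2.205 = 9.2610
points = 9.2610 × 31 × 0.7 / 4.3

46.7357 points


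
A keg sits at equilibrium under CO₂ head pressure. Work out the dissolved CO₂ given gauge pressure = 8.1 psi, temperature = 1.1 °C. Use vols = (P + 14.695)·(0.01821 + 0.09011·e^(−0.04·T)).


vols = (8.1 + 14.695)·(0.01821 + 0.09011·e^(−0.04·1.1))

2.3807 volumes


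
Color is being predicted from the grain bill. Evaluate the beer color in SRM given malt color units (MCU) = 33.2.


SRM = 1.4922 · MCU^0.6859
SRM = 1.4922 · 33.2^0.6859

16.4883 SRM


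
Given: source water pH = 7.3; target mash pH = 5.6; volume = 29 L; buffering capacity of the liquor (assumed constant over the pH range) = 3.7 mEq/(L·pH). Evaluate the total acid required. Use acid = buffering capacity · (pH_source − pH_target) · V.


acid = 3.7 · (7.3 − 5.6) · 29

182.4100 mEq


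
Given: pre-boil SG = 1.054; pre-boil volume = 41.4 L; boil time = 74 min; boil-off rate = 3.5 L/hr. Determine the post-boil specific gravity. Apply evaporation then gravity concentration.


V_post = V_pre − rate·(t/60);  SG_post = 1 + (SG_pre−1)·V_pre/V_post
V_post = 41.4 − 3.5·(74/60) = 37.0833
SG_post = 1 + (1.054 − 1)·41.4/37.0833

1.0603


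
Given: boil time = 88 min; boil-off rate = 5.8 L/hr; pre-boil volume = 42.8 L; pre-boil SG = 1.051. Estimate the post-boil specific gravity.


V_post = V_pre − rate·(t/60);  SG_post = 1 + (SG_pre−1)·V_pre/V_post
V_post = 42.8 − 5.8·(88/60) = 34.2933
SG_post = 1 + (1.051 − 1)·42.8/34.2933

1.0637


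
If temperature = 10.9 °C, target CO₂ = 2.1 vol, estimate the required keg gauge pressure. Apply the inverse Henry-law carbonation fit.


psi = vols/(0.01821 + 0.09011·e^(−0.04·T)) − 14.695
psi = 2.1/(0.01821 + 0.09011·e^(−0.04·10.9)) − 14.695

12.7643 psi


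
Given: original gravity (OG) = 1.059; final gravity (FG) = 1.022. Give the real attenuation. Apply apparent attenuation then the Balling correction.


AA = (OG−FG)/(OG−1)·100;  RA = AA·0.8192
AA = (1.059 − 1.022)/(1.059 − 1)·100 = 62.7119
RA = 62.7119·0.8192

51.3736 %


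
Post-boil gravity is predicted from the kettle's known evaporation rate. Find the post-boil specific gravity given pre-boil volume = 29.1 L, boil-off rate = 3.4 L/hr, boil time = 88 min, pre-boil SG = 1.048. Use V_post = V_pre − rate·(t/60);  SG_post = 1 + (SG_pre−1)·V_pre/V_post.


V_post = 29.1 − 3.4·(88/60) = 24.1133
SG_post = 1 + (1.048 − 1)·29.1/24.1133

1.0579


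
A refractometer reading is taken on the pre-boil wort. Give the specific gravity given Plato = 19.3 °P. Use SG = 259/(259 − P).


SG = 259/(259 − 19.3)

1.0805


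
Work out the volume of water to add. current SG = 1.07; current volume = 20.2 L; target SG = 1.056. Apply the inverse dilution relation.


V_water = V·((SG_curr − 1)/(SG_target − 1) − 1)
V_water = 20.2·((1.07 − 1)/(1.056 − 1) − 1)

5.0500 L


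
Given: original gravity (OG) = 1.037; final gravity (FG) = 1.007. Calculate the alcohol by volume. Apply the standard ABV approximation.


ABV = (OG − FG) · 131.25
ABV = (1.037 − 1.007) · 131.25

3.9375 % ABV


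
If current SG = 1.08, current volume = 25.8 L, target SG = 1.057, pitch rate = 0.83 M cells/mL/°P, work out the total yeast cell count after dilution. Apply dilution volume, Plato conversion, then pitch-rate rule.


V_w = V·((SG_c−1)/(SG_t−1)−1);  °P = 259 − 259/SG_t;  cells = rate·(V+V_w)·°P
V_w = 25.8·((1.08−1)/(1.057−1)−1) = 10.4105
V_final = 25.8 + 10.4105 = 36.2105
°P = 259 − 259/1.057 = 13.9669
cells = 0.83·36.2105·13.9669

419.7711 billion cells


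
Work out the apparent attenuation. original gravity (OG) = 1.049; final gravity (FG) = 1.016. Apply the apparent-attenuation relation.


AA = (OG − FG)/(OG − 1) · 100
AA = (1.049 − 1.016)/(1.049 − 1) · 100

67.3469 %


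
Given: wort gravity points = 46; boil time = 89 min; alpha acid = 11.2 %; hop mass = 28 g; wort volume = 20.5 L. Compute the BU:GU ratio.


U = 1.65·0.000125^(GP/1000)·(1−e^(−0.04t))/4.15;  IBU = (α/100)·m·U·1000/V;  BU:GU = IBU/GP
U = 1.65·0.000125^(46/1000)·(1−e^(−0.04·89))/4.15 = 0.2555
IBU = (11.2/100)·28·0.2555·1000/20.5 = 39.0828
BU:GU = 39.0828/46

0.8496


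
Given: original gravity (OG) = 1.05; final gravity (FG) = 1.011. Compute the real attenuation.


AA = (OG−FG)/(OG−1)·100;  RA = AA·0.8192
AA = (1.05 − 1.011)/(1.05 − 1)·100 = 78.0000
RA = 78.0000·0.8192

63.8976 %


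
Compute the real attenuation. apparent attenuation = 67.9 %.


RA = AA · 0.8192
RA = 67.9 · 0.8192

55.6237 %


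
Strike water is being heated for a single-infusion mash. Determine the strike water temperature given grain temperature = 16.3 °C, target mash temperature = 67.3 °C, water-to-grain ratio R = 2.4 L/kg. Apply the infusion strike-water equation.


T_strike = (0.41/R)·(T_mash − T_grain) + T_mash
T_strike = (0.41/2.4)·(67.3 − 16.3) + 67.3

76.0125 °C


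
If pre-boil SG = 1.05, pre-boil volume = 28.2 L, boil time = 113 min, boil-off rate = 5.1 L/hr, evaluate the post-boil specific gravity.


V_post = V_pre − rate·(t/60);  SG_post = 1 + (SG_pre−1)·V_pre/V_post
V_post = 28.2 − 5.1·(113/60) = 18.5950
SG_post = 1 + (1.05 − 1)·28.2/18.5950

1.0758


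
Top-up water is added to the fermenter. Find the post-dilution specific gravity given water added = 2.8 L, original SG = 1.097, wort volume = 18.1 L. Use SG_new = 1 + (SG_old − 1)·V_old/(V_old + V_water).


pts = (1.097 − 1)·1000·18.1/(18.1 + 2.8) = 84.0048
SG_new = 1 + 84.0048/1000

1.0840


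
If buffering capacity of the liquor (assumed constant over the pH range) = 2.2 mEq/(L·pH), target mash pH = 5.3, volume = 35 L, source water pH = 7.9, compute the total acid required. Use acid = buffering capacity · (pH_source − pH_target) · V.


acid = 2.2 · (7.9 − 5.3) · 35

200.2000 mEq


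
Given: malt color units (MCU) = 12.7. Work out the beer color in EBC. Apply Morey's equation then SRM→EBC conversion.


SRM = 1.4922·MCU^0.6859;  EBC = SRM·1.97
SRM = 1.4922·12.7^0.6859 = 8.5295
EBC = 8.5295·1.97

16.8032 EBC


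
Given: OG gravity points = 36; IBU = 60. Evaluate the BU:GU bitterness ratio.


BU:GU = IBU / OG_points
BU:GU = 60 / 36

1.6667


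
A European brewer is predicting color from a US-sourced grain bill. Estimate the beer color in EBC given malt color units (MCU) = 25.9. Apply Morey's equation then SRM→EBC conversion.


SRM = 1.4922·MCU^0.6859;  EBC = SRM·1.97
SRM = 1.4922·25.9^0.6859 = 13.9062
EBC = 13.9062·1.97

27.3953 EBC


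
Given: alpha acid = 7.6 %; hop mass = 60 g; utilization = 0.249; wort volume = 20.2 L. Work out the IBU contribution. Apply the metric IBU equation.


IBU = (α/100)·mass·U·1000 / V
IBU = (7.6/100)·60·0.249·1000 / 20.2

56.2099 IBU


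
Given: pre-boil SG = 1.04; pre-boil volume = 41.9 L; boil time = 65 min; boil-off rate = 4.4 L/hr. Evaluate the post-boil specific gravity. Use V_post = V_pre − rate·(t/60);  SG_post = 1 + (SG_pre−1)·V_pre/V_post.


V_post = 41.9 − 4.4·(65/60) = 37.1333
SG_post = 1 + (1.04 − 1)·41.9/37.1333

1.0451


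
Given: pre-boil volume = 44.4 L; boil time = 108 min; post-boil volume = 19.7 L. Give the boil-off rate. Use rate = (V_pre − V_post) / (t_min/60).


rate = (44.4 − 19.7) / (108/60)

13.7222 L/hr


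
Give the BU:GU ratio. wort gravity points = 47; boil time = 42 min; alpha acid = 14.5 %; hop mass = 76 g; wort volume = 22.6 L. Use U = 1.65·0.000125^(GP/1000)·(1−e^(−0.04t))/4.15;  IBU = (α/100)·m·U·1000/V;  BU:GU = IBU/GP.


U = 1.65·0.000125^(47/1000)·(1−e^(−0.04·42))/4.15 = 0.2120
IBU = (14.5/100)·76·0.2120·1000/22.6 = 103.3924
BU:GU = 103.3924/47

2.1998


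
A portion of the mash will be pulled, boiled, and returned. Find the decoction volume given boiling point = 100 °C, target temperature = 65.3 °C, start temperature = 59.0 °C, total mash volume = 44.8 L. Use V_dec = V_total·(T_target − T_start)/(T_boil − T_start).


V_dec = 44.8·(65.3 − 59.0)/(100 − 59.0)

6.8839 L


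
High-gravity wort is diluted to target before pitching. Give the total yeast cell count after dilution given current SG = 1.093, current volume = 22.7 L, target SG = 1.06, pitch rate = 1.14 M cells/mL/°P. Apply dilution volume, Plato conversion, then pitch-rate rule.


V_w = V·((SG_c−1)/(SG_t−1)−1);  °P = 259 − 259/SG_t;  cells = rate·(V+V_w)·°P
V_w = 22.7·((1.093−1)/(1.06−1)−1) = 12.4850
V_final = 22.7 + 12.4850 = 35.1850
°P = 259 − 259/1.06 = 14.6604
cells = 1.14·35.1850·14.6604

588.0409 billion cells


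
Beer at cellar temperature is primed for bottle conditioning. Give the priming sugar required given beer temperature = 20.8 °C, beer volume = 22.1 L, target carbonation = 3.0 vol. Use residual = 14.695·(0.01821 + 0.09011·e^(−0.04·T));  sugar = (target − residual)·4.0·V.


residual = 14.695·(0.01821 + 0.09011·e^(−0.04·20.8)) = 0.8438
sugar = (3.0 − 0.8438)·4.0·22.1

190.6042 g


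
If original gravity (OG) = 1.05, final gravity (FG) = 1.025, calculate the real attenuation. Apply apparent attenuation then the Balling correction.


AA = (OG−FG)/(OG−1)·100;  RA = AA·0.8192
AA = (1.05 − 1.025)/(1.05 − 1)·100 = 50.0000
RA = 50.0000·0.8192

40.9600 %


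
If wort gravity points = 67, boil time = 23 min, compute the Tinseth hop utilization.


U = 1.65·0.000125^(GP/1000) · (1 − e^(−0.04·t))/4.15
bigness = 1.65·0.000125^(67/1000) = 0.9036
boil_factor = (1 − e^(−0.04·23))/4.15 = 0.1449
U = 0.9036 · 0.1449

0.1310


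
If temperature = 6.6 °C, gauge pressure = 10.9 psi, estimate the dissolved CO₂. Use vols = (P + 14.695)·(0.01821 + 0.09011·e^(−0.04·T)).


vols = (10.9 + 14.695)·(0.01821 + 0.09011·e^(−0.04·6.6))

2.2373 volumes


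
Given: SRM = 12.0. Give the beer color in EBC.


EBC = SRM · 1.97
EBC = 12.0 · 1.97

23.6400 EBC


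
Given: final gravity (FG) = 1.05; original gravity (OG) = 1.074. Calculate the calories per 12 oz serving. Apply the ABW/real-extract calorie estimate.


ABW = (OG−FG)·131.25·0.79/FG;  °P = 259 − 259/SG (for OG→OE and FG→AE);  RE = 0.1808·OE + 0.8192·AE;  Cal = (6.9·ABW + 4·(RE−0.1))·FG·3.55
ABW = (1.074 − 1.05)·131.25·0.79/1.05 = 2.3700
OE = 259 − 259/1.074 = 17.8454 °P
AE = 259 − 259/1.05 = 12.3333 °P
RE = 0.1808·17.8454 + 0.8192·12.3333 = 13.3299 °P
Cal = (6.9·2.3700 + 4·(13.3299−0.1))·1.05·3.55

258.2139 kcal


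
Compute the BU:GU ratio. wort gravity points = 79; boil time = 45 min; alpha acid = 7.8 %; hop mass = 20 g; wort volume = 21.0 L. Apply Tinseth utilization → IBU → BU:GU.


U = 1.65·0.000125^(GP/1000)·(1−e^(−0.04t))/4.15;  IBU = (α/100)·m·U·1000/V;  BU:GU = IBU/GP
U = 1.65·0.000125^(79/1000)·(1−e^(−0.04·45))/4.15 = 0.1632
IBU = (7.8/100)·20·0.1632·1000/21.0 = 12.1207
BU:GU = 12.1207/79

0.1534


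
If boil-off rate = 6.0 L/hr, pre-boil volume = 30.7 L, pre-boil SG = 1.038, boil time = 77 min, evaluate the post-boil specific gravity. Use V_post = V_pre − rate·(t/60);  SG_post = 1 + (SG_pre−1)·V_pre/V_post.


V_post = 30.7 − 6.0·(77/60) = 23.0000
SG_post = 1 + (1.038 − 1)·30.7/23.0000

1.0507


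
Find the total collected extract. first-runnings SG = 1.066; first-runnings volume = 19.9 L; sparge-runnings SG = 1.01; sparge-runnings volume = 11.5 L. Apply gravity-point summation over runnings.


total = Σ (SG_i − 1)·1000·V_i
first = (1.066 − 1)·1000·19.9 = 1313.4000
sparge = (1.01 − 1)·1000·11.5 = 115.0000
total = 1313.4000 + 115.0000

1428.4000 gravity·L


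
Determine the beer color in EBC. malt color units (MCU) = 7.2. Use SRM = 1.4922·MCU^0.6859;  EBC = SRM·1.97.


SRM = 1.4922·7.2^0.6859 = 5.7792
EBC = 5.7792·1.97

11.3851 EBC


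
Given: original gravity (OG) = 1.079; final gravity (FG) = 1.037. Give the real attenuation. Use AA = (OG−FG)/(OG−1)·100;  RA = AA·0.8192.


AA = (1.079 − 1.037)/(1.079 − 1)·100 = 53.1646
RA = 53.1646·0.8192

43.5524 %


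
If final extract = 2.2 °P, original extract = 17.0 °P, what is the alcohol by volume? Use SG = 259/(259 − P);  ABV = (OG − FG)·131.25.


OG = 259/(259 − 17.0) = 1.0702
FG = 259/(259 − 2.2) = 1.0086
ABV = (1.0702 − 1.0086)·131.25

8.0956 % ABV


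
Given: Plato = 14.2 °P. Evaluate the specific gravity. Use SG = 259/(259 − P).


SG = 259/(259 − 14.2)

1.0580


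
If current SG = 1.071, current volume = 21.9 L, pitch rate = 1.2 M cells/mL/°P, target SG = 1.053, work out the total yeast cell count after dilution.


V_w = V·((SG_c−1)/(SG_t−1)−1);  °P = 259 − 259/SG_t;  cells = rate·(V+V_w)·°P
V_w = 21.9·((1.071−1)/(1.053−1)−1) = 7.4377
V_final = 21.9 + 7.4377 = 29.3377
°P = 259 − 259/1.053 = 13.0361
cells = 1.2·29.3377·13.0361

458.9391 billion cells


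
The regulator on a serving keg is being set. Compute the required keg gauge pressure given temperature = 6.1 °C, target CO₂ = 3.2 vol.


psi = vols/(0.01821 + 0.09011·e^(−0.04·T)) − 14.695
psi = 3.2/(0.01821 + 0.09011·e^(−0.04·6.1)) − 14.695

21.3369 psi


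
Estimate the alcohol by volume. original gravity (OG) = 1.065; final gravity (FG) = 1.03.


ABV = (OG − FG) · 131.25
ABV = (1.065 − 1.03) · 131.25

4.5937 % ABV


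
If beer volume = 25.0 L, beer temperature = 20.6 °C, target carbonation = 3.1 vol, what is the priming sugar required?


residual = 14.695·(0.01821 + 0.09011·e^(−0.04·T));  sugar = (target − residual)·4.0·V
residual = 14.695·(0.01821 + 0.09011·e^(−0.04·20.6)) = 0.8485
sugar = (3.1 − 0.8485)·4.0·25.0

225.1527 g


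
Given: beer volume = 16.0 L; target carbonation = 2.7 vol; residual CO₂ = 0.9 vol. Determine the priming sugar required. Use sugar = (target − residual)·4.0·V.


sugar = (2.7 − 0.9)·4.0·16.0

115.2000 g


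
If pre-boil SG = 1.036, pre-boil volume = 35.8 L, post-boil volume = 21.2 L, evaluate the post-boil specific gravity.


SG_post = 1 + (SG_pre − 1)·V_pre/V_post
pts_pre = (1.036 − 1)·1000 = 36.0000
pts_post = 36.0000·35.8/21.2 = 60.7925
SG_post = 1 + 60.7925/1000

1.0608
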